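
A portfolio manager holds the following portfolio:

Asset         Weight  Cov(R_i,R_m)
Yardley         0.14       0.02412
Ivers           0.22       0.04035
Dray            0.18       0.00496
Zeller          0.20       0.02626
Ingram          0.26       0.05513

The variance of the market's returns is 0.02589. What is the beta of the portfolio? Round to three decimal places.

1.264

β_Yardley = 0.02412 / 0.02589 = 0.9316
β_Ivers = 0.04035 / 0.02589 = 1.5585
β_Dray = 0.00496 / 0.02589 = 0.1916
β_Zeller = 0.02626 / 0.02589 = 1.0143
β_Ingram = 0.05513 / 0.02589 = 2.1294
β_P = Σ w_i β_i = 0.14×0.9316 + 0.22×1.5585 + 0.18×0.1916 + 0.20×1.0143 + 0.26×2.1294 = 1.2643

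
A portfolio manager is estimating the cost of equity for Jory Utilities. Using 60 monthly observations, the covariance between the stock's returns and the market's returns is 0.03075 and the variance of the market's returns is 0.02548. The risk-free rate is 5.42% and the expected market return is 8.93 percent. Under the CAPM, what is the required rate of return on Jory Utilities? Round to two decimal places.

β = Cov(R_i, R_m) / Var(R_m) = 0.03075 / 0.02548 = 1.2068
MRP = 8.93% − 5.42% = 3.51%
E(R) = R_f + β × MRP = 5.42% + 1.2068 × 3.51% = 9.66%

9.66%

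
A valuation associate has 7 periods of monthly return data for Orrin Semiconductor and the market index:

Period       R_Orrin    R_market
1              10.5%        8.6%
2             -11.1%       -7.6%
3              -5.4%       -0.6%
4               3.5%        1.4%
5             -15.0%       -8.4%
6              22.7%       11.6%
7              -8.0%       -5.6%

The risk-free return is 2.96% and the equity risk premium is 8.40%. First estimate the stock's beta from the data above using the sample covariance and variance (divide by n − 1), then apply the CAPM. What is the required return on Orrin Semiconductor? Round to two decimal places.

Mean R_i = (10.5 − 11.1 − 5.4 + 3.5 − 15.0 + 22.7 − 8.0) / 7 = -0.4000%
Mean R_m = (8.6 − 7.6 − 0.6 + 1.4 − 8.4 + 11.6 − 5.6) / 7 = -0.0857%
Σ(R_i − R̄_i)(R_m − R̄_m) = 616.6800  ⇒  Cov = 616.6800 / 6 = 102.7800
Σ(R_m − R̄_m)² = 370.4686  ⇒  Var(R_m) = 370.4686 / 6 = 61.7448
β = Cov / Var(R_m) = 102.7800 / 61.7448 = 1.6646
E(R) = R_f + β × MRP = 2.96% + 1.6646 × 8.40% = 16.94%

16.94%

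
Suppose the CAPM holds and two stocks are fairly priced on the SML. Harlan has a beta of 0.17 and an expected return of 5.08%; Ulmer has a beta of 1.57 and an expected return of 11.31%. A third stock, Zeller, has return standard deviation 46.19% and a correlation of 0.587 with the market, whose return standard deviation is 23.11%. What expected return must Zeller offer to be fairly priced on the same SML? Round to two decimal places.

9.54%

MRP = (11.31% − 5.08%) / (1.57 − 0.17) = 4.4500%
R_f = 5.08% − 0.17 × 4.4500% = 4.3235%
β_Zeller = ρ·σ_i/σ_m = 0.587 × 46.19 / 23.11 = 1.1732
E(R_Zeller) = R_f + β × MRP = 4.3235% + 1.1732 × 4.4500% = 9.54%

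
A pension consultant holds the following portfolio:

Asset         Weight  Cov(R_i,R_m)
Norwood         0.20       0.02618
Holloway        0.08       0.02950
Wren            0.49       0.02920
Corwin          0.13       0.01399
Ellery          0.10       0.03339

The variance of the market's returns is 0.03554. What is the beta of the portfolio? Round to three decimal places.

0.761

β_Norwood = 0.02618 / 0.03554 = 0.7366
β_Holloway = 0.02950 / 0.03554 = 0.8301
β_Wren = 0.02920 / 0.03554 = 0.8216
β_Corwin = 0.01399 / 0.03554 = 0.3936
β_Ellery = 0.03339 / 0.03554 = 0.9395
β_P = Σ w_i β_i = 0.20×0.7366 + 0.08×0.8301 + 0.49×0.8216 + 0.13×0.3936 + 0.10×0.9395 = 0.7614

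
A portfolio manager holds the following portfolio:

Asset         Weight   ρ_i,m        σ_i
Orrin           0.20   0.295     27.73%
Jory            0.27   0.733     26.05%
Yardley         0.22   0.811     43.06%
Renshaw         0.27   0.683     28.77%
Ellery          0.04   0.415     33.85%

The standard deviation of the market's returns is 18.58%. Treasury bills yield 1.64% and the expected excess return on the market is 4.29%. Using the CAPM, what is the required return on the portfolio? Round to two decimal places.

β_Orrin = 0.295 × 27.73% / 18.58% = 0.4403
β_Jory = 0.733 × 26.05% / 18.58% = 1.0277
β_Yardley = 0.811 × 43.06% / 18.58% = 1.8795
β_Renshaw = 0.683 × 28.77% / 18.58% = 1.0576
β_Ellery = 0.415 × 33.85% / 18.58% = 0.7561
β_P = Σ w_i β_i = 0.20×0.4403 + 0.27×1.0277 + 0.22×1.8795 + 0.27×1.0576 + 0.04×0.7561 = 1.0948
E(R_P) = R_f + β_P × MRP = 1.64% + 1.0948 × 4.29% = 6.34%

6.34%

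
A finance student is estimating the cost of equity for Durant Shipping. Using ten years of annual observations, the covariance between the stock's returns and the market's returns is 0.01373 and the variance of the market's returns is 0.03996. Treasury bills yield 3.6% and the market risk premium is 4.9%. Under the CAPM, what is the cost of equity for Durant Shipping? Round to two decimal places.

5.28%

β = Cov(R_i, R_m) / Var(R_m) = 0.01373 / 0.03996 = 0.3436
E(R) = R_f + β × MRP = 3.6% + 0.3436 × 4.9% = 5.28%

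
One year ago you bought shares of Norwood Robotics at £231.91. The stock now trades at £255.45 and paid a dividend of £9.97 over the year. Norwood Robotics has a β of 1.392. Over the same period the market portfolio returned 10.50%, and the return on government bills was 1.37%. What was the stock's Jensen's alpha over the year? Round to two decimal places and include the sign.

Realised HPR = (P1 + D1 − P0) / P0 = (255.45 + 9.97 − 231.91) / 231.91 = 33.51 / 231.91 = 14.4496%
MRP = 10.50% − 1.37% = 9.13%
CAPM required = R_f + β·MRP = 1.37% + 1.392 × 9.13% = 14.07896%
α = realised − required = 14.4496% − 14.07896% = +0.37%

+0.37%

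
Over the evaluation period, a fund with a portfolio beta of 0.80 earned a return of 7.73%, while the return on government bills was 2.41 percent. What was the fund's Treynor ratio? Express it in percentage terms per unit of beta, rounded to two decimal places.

Treynor = (R_P − R_f) / β_P = (7.73% − 2.41%) / 0.8000 = 5.32% / 0.8000 = 6.65%

6.65%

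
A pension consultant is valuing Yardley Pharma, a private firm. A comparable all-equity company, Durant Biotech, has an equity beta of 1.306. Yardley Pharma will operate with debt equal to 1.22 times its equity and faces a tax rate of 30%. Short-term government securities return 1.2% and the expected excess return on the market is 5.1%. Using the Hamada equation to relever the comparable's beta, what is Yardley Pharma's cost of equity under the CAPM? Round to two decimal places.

13.55%

β_L = β_U × [1 + (1 − t)(D/E)] = 1.306 × [1 + (1 − 0.30) × 1.22]
    = 1.306 × [1 + 0.70 × 1.22] = 1.306 × 1.8540 = 2.4213
E(R) = R_f + β_L × MRP = 1.2% + 2.4213 × 5.1% = 13.55%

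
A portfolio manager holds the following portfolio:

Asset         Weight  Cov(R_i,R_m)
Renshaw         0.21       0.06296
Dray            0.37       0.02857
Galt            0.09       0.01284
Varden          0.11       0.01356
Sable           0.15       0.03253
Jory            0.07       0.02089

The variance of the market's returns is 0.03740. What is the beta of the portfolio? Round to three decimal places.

0.877

β_Renshaw = 0.06296 / 0.03740 = 1.6834
β_Dray = 0.02857 / 0.03740 = 0.7639
β_Galt = 0.01284 / 0.03740 = 0.3433
β_Varden = 0.01356 / 0.03740 = 0.3626
β_Sable = 0.03253 / 0.03740 = 0.8698
β_Jory = 0.02089 / 0.03740 = 0.5586
β_P = Σ w_i β_i = 0.21×1.6834 + 0.37×0.7639 + 0.09×0.3433 + 0.11×0.3626 + 0.15×0.8698 + 0.07×0.5586 = 0.8765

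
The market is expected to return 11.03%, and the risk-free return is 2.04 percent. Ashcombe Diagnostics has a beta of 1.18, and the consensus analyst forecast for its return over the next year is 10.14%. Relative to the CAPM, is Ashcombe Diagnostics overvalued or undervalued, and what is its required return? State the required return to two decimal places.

MRP = 11.03% − 2.04% = 8.99%
Required return = R_f + β·MRP = 2.04% + 1.18 × 8.99% = 12.65%
Forecast 10.14% < required 12.65% → the stock plots below the SML → overvalued.

Overvalued; required return 12.65%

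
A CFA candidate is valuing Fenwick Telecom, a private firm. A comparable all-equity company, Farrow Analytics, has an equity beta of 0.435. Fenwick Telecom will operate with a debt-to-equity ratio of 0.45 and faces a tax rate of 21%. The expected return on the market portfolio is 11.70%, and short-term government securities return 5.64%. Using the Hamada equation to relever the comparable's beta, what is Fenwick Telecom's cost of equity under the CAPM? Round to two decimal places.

9.21%

β_L = β_U × [1 + (1 − t)(D/E)] = 0.435 × [1 + (1 − 0.21) × 0.45]
    = 0.435 × [1 + 0.79 × 0.45] = 0.435 × 1.3555 = 0.5896
MRP = 11.70% − 5.64% = 6.06%
E(R) = R_f + β_L × MRP = 5.64% + 0.5896 × 6.06% = 9.21%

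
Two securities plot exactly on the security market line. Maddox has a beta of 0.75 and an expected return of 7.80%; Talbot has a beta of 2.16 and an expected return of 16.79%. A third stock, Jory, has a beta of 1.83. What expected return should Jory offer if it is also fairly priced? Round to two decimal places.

MRP (SML slope) = (16.79% − 7.80%) / (2.16 − 0.75) = 8.99% / 1.41 = 6.3759%
R_f (intercept) = 7.80% − 0.75 × 6.3759% = 3.0181%
E(R_Jory) = R_f + β × MRP = 3.0181% + 1.83 × 6.3759% = 14.69%

14.69%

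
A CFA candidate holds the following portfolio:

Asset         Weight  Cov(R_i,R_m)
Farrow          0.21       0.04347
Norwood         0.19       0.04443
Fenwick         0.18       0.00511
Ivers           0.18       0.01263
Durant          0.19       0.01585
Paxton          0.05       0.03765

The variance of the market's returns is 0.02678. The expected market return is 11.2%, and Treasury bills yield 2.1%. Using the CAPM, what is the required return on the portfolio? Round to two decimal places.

β_Farrow = 0.04347 / 0.02678 = 1.6232
β_Norwood = 0.04443 / 0.02678 = 1.6591
β_Fenwick = 0.00511 / 0.02678 = 0.1908
β_Ivers = 0.01263 / 0.02678 = 0.4716
β_Durant = 0.01585 / 0.02678 = 0.5919
β_Paxton = 0.03765 / 0.02678 = 1.4059
β_P = Σ w_i β_i = 0.21×1.6232 + 0.19×1.6591 + 0.18×0.1908 + 0.18×0.4716 + 0.19×0.5919 + 0.05×1.4059 = 0.9581
MRP = 11.2% − 2.1% = 9.10%
E(R_P) = R_f + β_P × MRP = 2.1% + 0.9581 × 9.1% = 10.82%

10.82%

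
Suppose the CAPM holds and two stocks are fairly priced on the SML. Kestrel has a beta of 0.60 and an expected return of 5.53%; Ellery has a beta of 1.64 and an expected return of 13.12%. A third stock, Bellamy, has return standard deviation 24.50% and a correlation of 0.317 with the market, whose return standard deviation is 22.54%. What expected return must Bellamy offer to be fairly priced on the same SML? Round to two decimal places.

3.67%

MRP = (13.12% − 5.53%) / (1.64 − 0.60) = 7.2981%
R_f = 5.53% − 0.60 × 7.2981% = 1.1511%
β_Bellamy = ρ·σ_i/σ_m = 0.317 × 24.50 / 22.54 = 0.3446
E(R_Bellamy) = R_f + β × MRP = 1.1511% + 0.3446 × 7.2981% = 3.67%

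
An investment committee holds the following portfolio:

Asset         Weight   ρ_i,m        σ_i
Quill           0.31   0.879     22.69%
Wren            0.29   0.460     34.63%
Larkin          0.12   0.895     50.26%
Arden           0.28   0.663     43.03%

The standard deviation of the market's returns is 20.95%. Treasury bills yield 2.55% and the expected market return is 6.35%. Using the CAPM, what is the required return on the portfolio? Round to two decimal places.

6.94%

β_Quill = 0.879 × 22.69% / 20.95% = 0.9520
β_Wren = 0.460 × 34.63% / 20.95% = 0.7604
β_Larkin = 0.895 × 50.26% / 20.95% = 2.1471
β_Arden = 0.663 × 43.03% / 20.95% = 1.3618
β_P = Σ w_i β_i = 0.31×0.9520 + 0.29×0.7604 + 0.12×2.1471 + 0.28×1.3618 = 1.1546
MRP = 6.35% − 2.55% = 3.80%
E(R_P) = R_f + β_P × MRP = 2.55% + 1.1546 × 3.80% = 6.94%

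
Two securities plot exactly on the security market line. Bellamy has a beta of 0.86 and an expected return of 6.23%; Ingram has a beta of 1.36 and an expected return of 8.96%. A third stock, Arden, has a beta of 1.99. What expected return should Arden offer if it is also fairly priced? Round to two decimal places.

MRP (SML slope) = (8.96% − 6.23%) / (1.36 − 0.86) = 2.73% / 0.50 = 5.4600%
R_f (intercept) = 6.23% − 0.86 × 5.4600% = 1.5344%
E(R_Arden) = R_f + β × MRP = 1.5344% + 1.99 × 5.4600% = 12.40%

12.40%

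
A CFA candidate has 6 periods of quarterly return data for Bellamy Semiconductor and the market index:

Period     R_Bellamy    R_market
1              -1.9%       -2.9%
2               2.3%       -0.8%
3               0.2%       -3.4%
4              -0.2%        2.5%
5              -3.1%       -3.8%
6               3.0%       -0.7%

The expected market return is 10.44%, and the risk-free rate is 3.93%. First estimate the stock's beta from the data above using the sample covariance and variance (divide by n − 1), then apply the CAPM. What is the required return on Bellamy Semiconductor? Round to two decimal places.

6.87%

Mean R_i = (-1.9 + 2.3 + 0.2 − 0.2 − 3.1 + 3.0) / 6 = 0.0500%
Mean R_m = (-2.9 − 0.8 − 3.4 + 2.5 − 3.8 − 0.7) / 6 = -1.5167%
Σ(R_i − R̄_i)(R_m − R̄_m) = 12.6250  ⇒  Cov = 12.6250 / 5 = 2.5250
Σ(R_m − R̄_m)² = 27.9883  ⇒  Var(R_m) = 27.9883 / 5 = 5.5977
β = Cov / Var(R_m) = 2.5250 / 5.5977 = 0.4511
MRP = 10.44% − 3.93% = 6.51%
E(R) = R_f + β × MRP = 3.93% + 0.4511 × 6.51% = 6.87%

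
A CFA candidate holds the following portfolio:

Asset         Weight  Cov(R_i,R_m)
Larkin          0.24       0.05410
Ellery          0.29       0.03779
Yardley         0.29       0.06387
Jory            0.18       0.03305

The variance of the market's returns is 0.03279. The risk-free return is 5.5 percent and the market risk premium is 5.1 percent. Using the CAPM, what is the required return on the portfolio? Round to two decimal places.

β_Larkin = 0.05410 / 0.03279 = 1.6499
β_Ellery = 0.03779 / 0.03279 = 1.1525
β_Yardley = 0.06387 / 0.03279 = 1.9478
β_Jory = 0.03305 / 0.03279 = 1.0079
β_P = Σ w_i β_i = 0.24×1.6499 + 0.29×1.1525 + 0.29×1.9478 + 0.18×1.0079 = 1.4765
E(R_P) = R_f + β_P × MRP = 5.5% + 1.4765 × 5.1% = 13.03%

13.03%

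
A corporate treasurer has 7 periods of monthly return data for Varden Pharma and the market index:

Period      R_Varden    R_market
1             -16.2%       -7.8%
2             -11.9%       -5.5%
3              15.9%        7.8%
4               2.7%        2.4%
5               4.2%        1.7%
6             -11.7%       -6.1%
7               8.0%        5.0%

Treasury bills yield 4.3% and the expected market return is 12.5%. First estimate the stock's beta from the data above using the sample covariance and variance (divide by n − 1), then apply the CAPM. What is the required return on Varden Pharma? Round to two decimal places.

Mean R_i = (-16.2 − 11.9 + 15.9 + 2.7 + 4.2 − 11.7 + 8.0) / 7 = -1.2857%
Mean R_m = (-7.8 − 5.5 + 7.8 + 2.4 + 1.7 − 6.1 + 5.0) / 7 = -0.3571%
Σ(R_i − R̄_i)(R_m − R̄_m) = 437.6057  ⇒  Cov = 437.6057 / 6 = 72.9343
Σ(R_m − R̄_m)² = 221.8971  ⇒  Var(R_m) = 221.8971 / 6 = 36.9829
β = Cov / Var(R_m) = 72.9343 / 36.9829 = 1.9721
MRP = 12.5% − 4.3% = 8.20%
E(R) = R_f + β × MRP = 4.3% + 1.9721 × 8.2% = 20.47%

20.47%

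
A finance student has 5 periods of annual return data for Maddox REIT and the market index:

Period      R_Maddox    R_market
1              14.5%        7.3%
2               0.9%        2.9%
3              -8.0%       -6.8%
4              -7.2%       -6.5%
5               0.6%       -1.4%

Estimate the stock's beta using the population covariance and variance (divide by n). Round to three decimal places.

1.415

Mean R_i = (14.5 + 0.9 − 8.0 − 7.2 + 0.6) / 5 = 0.1600%
Mean R_m = (7.3 + 2.9 − 6.8 − 6.5 − 1.4) / 5 = -0.9000%
Σ(R_i − R̄_i)(R_m − R̄_m) = 209.5400  ⇒  Cov = 209.5400 / 5 = 41.9080
Σ(R_m − R̄_m)² = 148.1000  ⇒  Var(R_m) = 148.1000 / 5 = 29.6200
β = Cov / Var(R_m) = 41.9080 / 29.6200 = 1.4149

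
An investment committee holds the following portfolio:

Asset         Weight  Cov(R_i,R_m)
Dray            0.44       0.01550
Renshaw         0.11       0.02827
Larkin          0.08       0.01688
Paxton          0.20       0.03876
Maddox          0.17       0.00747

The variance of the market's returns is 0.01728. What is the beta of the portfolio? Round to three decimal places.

β_Dray = 0.01550 / 0.01728 = 0.8970
β_Renshaw = 0.02827 / 0.01728 = 1.6360
β_Larkin = 0.01688 / 0.01728 = 0.9769
β_Paxton = 0.03876 / 0.01728 = 2.2431
β_Maddox = 0.00747 / 0.01728 = 0.4323
β_P = Σ w_i β_i = 0.44×0.8970 + 0.11×1.6360 + 0.08×0.9769 + 0.20×2.2431 + 0.17×0.4323 = 1.1749

1.175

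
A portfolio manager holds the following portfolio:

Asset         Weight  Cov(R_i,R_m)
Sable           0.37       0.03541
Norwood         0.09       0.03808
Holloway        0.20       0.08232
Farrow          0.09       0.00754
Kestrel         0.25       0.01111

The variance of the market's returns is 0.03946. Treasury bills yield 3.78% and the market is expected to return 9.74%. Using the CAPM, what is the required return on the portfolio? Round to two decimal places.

9.29%

β_Sable = 0.03541 / 0.03946 = 0.8974
β_Norwood = 0.03808 / 0.03946 = 0.9650
β_Holloway = 0.08232 / 0.03946 = 2.0862
β_Farrow = 0.00754 / 0.03946 = 0.1911
β_Kestrel = 0.01111 / 0.03946 = 0.2816
β_P = Σ w_i β_i = 0.37×0.8974 + 0.09×0.9650 + 0.20×2.0862 + 0.09×0.1911 + 0.25×0.2816 = 0.9237
MRP = 9.74% − 3.78% = 5.96%
E(R_P) = R_f + β_P × MRP = 3.78% + 0.9237 × 5.96% = 9.29%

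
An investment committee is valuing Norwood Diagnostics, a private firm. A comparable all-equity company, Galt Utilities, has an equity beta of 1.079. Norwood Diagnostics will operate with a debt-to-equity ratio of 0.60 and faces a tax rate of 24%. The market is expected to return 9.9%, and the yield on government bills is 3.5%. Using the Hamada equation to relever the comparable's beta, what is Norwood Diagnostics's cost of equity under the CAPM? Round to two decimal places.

13.55%

β_L = β_U × [1 + (1 − t)(D/E)] = 1.079 × [1 + (1 − 0.24) × 0.60]
    = 1.079 × [1 + 0.76 × 0.60] = 1.079 × 1.4560 = 1.5710
MRP = 9.9% − 3.5% = 6.40%
E(R) = R_f + β_L × MRP = 3.5% + 1.5710 × 6.4% = 13.55%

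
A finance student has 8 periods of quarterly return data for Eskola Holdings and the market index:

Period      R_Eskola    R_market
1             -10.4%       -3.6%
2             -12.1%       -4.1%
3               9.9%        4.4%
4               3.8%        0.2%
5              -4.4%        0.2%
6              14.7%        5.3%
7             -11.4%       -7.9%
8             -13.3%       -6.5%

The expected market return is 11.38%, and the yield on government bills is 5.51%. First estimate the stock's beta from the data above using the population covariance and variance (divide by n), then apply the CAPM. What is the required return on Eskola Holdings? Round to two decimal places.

18.04%

Mean R_i = (-10.4 − 12.1 + 9.9 + 3.8 − 4.4 + 14.7 − 11.4 − 13.3) / 8 = -2.9000%
Mean R_m = (-3.6 − 4.1 + 4.4 + 0.2 + 0.2 + 5.3 − 7.9 − 6.5) / 8 = -1.5000%
Σ(R_i − R̄_i)(R_m − R̄_m) = 350.1100  ⇒  Cov = 350.1100 / 8 = 43.7638
Σ(R_m − R̄_m)² = 163.9600  ⇒  Var(R_m) = 163.9600 / 8 = 20.4950
β = Cov / Var(R_m) = 43.7638 / 20.4950 = 2.1353
MRP = 11.38% − 5.51% = 5.87%
E(R) = R_f + β × MRP = 5.51% + 2.1353 × 5.87% = 18.04%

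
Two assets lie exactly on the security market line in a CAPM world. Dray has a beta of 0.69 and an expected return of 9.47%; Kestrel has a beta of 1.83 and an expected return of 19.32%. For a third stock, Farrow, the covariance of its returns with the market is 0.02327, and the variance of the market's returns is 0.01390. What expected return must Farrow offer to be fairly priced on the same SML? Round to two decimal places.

MRP = (19.32% − 9.47%) / (1.83 − 0.69) = 8.6404%
R_f = 9.47% − 0.69 × 8.6404% = 3.5081%
β_Farrow = Cov / Var(R_m) = 0.02327 / 0.01390 = 1.6741
E(R_Farrow) = R_f + β × MRP = 3.5081% + 1.6741 × 8.6404% = 17.97%

17.97%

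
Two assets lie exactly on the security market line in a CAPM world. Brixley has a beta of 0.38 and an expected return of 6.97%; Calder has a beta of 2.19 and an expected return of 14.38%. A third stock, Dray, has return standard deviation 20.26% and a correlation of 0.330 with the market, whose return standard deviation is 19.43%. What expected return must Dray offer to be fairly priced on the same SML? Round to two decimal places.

MRP = (14.38% − 6.97%) / (2.19 − 0.38) = 4.0939%
R_f = 6.97% − 0.38 × 4.0939% = 5.4143%
β_Dray = ρ·σ_i/σ_m = 0.330 × 20.26 / 19.43 = 0.3441
E(R_Dray) = R_f + β × MRP = 5.4143% + 0.3441 × 4.0939% = 6.82%

6.82%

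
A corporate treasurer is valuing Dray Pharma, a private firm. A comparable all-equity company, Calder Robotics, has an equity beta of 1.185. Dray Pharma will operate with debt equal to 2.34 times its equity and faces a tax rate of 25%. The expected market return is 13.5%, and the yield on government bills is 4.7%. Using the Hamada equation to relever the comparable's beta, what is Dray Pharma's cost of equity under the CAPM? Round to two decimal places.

β_L = β_U × [1 + (1 − t)(D/E)] = 1.185 × [1 + (1 − 0.25) × 2.34]
    = 1.185 × [1 + 0.75 × 2.34] = 1.185 × 2.7550 = 3.2647
MRP = 13.5% − 4.7% = 8.80%
E(R) = R_f + β_L × MRP = 4.7% + 3.2647 × 8.8% = 33.43%

33.43%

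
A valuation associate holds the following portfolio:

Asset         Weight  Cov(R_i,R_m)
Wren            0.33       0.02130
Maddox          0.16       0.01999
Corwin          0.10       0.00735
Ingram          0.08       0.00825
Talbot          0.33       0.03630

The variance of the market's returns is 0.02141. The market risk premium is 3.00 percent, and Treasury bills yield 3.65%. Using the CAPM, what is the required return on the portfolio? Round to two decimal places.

β_Wren = 0.02130 / 0.02141 = 0.9949
β_Maddox = 0.01999 / 0.02141 = 0.9337
β_Corwin = 0.00735 / 0.02141 = 0.3433
β_Ingram = 0.00825 / 0.02141 = 0.3853
β_Talbot = 0.03630 / 0.02141 = 1.6955
β_P = Σ w_i β_i = 0.33×0.9949 + 0.16×0.9337 + 0.10×0.3433 + 0.08×0.3853 + 0.33×1.6955 = 1.1024
E(R_P) = R_f + β_P × MRP = 3.65% + 1.1024 × 3.00% = 6.96%

6.96%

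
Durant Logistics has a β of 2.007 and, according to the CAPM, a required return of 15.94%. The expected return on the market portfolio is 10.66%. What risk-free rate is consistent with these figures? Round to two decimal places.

E(R) = R_f + β(E(R_m) − R_f) = R_f(1 − β) + β·E(R_m)
15.94% = R_f × (1 − 2.007) + 2.007 × 10.66%
15.94% = R_f × -1.007 + 21.39462%
R_f = (15.94% − 21.39462%) / -1.007 = 5.42%

5.42%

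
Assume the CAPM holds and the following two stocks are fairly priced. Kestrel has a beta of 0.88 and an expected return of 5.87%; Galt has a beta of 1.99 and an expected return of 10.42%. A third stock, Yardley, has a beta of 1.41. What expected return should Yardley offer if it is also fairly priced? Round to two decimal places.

MRP (SML slope) = (10.42% − 5.87%) / (1.99 − 0.88) = 4.55% / 1.11 = 4.0991%
R_f (intercept) = 5.87% − 0.88 × 4.0991% = 2.2628%
E(R_Yardley) = R_f + β × MRP = 2.2628% + 1.41 × 4.0991% = 8.04%

8.04%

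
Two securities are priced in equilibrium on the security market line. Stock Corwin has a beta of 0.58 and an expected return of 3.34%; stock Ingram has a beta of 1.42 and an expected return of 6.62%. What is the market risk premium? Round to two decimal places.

Both satisfy E(R) = R_f + β·MRP, so the slope of the SML is
MRP = (6.62% − 3.34%) / (1.42 − 0.58) = 3.28% / 0.84 = 3.9048%

3.90%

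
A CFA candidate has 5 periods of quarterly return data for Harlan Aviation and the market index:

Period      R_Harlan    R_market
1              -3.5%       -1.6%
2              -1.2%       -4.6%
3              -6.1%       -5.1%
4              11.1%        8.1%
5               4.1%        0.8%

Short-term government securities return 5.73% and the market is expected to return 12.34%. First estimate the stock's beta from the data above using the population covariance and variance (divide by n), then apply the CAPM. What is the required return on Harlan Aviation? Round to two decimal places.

13.65%

Mean R_i = (-3.5 − 1.2 − 6.1 + 11.1 + 4.1) / 5 = 0.8800%
Mean R_m = (-1.6 − 4.6 − 5.1 + 8.1 + 0.8) / 5 = -0.4800%
Σ(R_i − R̄_i)(R_m − R̄_m) = 137.5320  ⇒  Cov = 137.5320 / 5 = 27.5064
Σ(R_m − R̄_m)² = 114.8280  ⇒  Var(R_m) = 114.8280 / 5 = 22.9656
β = Cov / Var(R_m) = 27.5064 / 22.9656 = 1.1977
MRP = 12.34% − 5.73% = 6.61%
E(R) = R_f + β × MRP = 5.73% + 1.1977 × 6.61% = 13.65%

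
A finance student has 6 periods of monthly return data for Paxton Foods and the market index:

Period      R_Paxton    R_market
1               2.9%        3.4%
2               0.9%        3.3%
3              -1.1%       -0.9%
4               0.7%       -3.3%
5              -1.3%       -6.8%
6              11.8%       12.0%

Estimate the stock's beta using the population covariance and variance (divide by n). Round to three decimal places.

Mean R_i = (2.9 + 0.9 − 1.1 + 0.7 − 1.3 + 11.8) / 6 = 2.3167%
Mean R_m = (3.4 + 3.3 − 0.9 − 3.3 − 6.8 + 12.0) / 6 = 1.2833%
Σ(R_i − R̄_i)(R_m − R̄_m) = 144.1117  ⇒  Cov = 144.1117 / 6 = 24.0186
Σ(R_m − R̄_m)² = 214.5083  ⇒  Var(R_m) = 214.5083 / 6 = 35.7514
β = Cov / Var(R_m) = 24.0186 / 35.7514 = 0.6718

0.672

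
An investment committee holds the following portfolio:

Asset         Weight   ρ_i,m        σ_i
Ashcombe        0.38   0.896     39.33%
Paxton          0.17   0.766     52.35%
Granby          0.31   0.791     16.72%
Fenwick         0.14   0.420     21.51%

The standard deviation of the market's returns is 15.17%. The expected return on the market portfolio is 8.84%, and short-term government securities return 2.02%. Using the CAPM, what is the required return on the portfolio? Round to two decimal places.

13.52%

β_Ashcombe = 0.896 × 39.33% / 15.17% = 2.3230
β_Paxton = 0.766 × 52.35% / 15.17% = 2.6434
β_Granby = 0.791 × 16.72% / 15.17% = 0.8718
β_Fenwick = 0.420 × 21.51% / 15.17% = 0.5955
β_P = Σ w_i β_i = 0.38×2.3230 + 0.17×2.6434 + 0.31×0.8718 + 0.14×0.5955 = 1.6857
MRP = 8.84% − 2.02% = 6.82%
E(R_P) = R_f + β_P × MRP = 2.02% + 1.6857 × 6.82% = 13.52%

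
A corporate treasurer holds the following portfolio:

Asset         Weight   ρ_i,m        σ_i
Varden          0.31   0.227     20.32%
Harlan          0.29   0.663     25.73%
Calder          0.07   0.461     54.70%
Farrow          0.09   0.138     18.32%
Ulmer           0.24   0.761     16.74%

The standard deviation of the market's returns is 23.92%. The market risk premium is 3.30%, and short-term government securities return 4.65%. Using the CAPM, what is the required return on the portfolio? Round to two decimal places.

β_Varden = 0.227 × 20.32% / 23.92% = 0.1928
β_Harlan = 0.663 × 25.73% / 23.92% = 0.7132
β_Calder = 0.461 × 54.70% / 23.92% = 1.0542
β_Farrow = 0.138 × 18.32% / 23.92% = 0.1057
β_Ulmer = 0.761 × 16.74% / 23.92% = 0.5326
β_P = Σ w_i β_i = 0.31×0.1928 + 0.29×0.7132 + 0.07×1.0542 + 0.09×0.1057 + 0.24×0.5326 = 0.4777
E(R_P) = R_f + β_P × MRP = 4.65% + 0.4777 × 3.30% = 6.23%

6.23%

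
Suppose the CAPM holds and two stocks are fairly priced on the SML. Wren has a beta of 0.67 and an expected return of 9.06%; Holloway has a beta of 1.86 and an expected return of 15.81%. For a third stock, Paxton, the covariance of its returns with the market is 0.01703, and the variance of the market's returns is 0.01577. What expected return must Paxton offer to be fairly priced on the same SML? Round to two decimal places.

11.39%

MRP = (15.81% − 9.06%) / (1.86 − 0.67) = 5.6723%
R_f = 9.06% − 0.67 × 5.6723% = 5.2596%
β_Paxton = Cov / Var(R_m) = 0.01703 / 0.01577 = 1.0799
E(R_Paxton) = R_f + β × MRP = 5.2596% + 1.0799 × 5.6723% = 11.39%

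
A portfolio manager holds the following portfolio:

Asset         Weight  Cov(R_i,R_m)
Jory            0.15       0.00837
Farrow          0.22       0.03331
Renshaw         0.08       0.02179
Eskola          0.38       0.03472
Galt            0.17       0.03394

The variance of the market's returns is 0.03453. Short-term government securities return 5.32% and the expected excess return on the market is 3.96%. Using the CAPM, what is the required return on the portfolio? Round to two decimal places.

β_Jory = 0.00837 / 0.03453 = 0.2424
β_Farrow = 0.03331 / 0.03453 = 0.9647
β_Renshaw = 0.02179 / 0.03453 = 0.6310
β_Eskola = 0.03472 / 0.03453 = 1.0055
β_Galt = 0.03394 / 0.03453 = 0.9829
β_P = Σ w_i β_i = 0.15×0.2424 + 0.22×0.9647 + 0.08×0.6310 + 0.38×1.0055 + 0.17×0.9829 = 0.8483
E(R_P) = R_f + β_P × MRP = 5.32% + 0.8483 × 3.96% = 8.68%

8.68%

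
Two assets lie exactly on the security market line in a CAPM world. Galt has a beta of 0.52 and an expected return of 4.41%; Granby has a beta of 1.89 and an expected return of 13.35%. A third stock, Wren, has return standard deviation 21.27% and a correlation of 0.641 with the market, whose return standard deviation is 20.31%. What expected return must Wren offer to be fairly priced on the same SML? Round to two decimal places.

MRP = (13.35% − 4.41%) / (1.89 − 0.52) = 6.5255%
R_f = 4.41% − 0.52 × 6.5255% = 1.0167%
β_Wren = ρ·σ_i/σ_m = 0.641 × 21.27 / 20.31 = 0.6713
E(R_Wren) = R_f + β × MRP = 1.0167% + 0.6713 × 6.5255% = 5.40%

5.40%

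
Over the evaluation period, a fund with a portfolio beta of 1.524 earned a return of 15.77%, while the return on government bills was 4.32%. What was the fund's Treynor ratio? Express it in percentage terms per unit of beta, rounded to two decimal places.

7.51%

Treynor = (R_P − R_f) / β_P = (15.77% − 4.32%) / 1.5240 = 11.45% / 1.5240 = 7.51%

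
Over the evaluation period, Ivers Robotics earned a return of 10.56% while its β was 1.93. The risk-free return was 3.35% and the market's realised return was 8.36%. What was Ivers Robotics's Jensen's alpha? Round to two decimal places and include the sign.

Market excess return = 8.36% − 3.35% = 5.01%
CAPM benchmark = R_f + β(R_m − R_f) = 3.35% + 1.93 × 5.01% = 13.0193%
α = actual − benchmark = 10.56% − 13.0193% = -2.46%

-2.46%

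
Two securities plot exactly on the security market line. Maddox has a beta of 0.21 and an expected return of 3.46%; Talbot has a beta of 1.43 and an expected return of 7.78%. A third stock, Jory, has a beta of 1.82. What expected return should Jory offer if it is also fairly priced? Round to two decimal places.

9.16%

MRP (SML slope) = (7.78% − 3.46%) / (1.43 − 0.21) = 4.32% / 1.22 = 3.5410%
R_f (intercept) = 3.46% − 0.21 × 3.5410% = 2.7164%
E(R_Jory) = R_f + β × MRP = 2.7164% + 1.82 × 3.5410% = 9.16%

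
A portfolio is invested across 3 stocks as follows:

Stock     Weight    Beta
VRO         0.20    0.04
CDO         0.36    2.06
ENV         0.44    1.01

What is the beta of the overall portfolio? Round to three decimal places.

β_P = Σ w_i β_i = 0.20×0.04 + 0.36×2.06 + 0.44×1.01 = 1.1940

1.194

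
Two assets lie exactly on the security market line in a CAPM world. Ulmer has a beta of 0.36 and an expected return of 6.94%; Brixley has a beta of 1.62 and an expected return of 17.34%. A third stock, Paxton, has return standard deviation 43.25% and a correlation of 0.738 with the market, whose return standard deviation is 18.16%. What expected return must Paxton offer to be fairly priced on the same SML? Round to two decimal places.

18.48%

MRP = (17.34% − 6.94%) / (1.62 − 0.36) = 8.2540%
R_f = 6.94% − 0.36 × 8.2540% = 3.9686%
β_Paxton = ρ·σ_i/σ_m = 0.738 × 43.25 / 18.16 = 1.7576
E(R_Paxton) = R_f + β × MRP = 3.9686% + 1.7576 × 8.2540% = 18.48%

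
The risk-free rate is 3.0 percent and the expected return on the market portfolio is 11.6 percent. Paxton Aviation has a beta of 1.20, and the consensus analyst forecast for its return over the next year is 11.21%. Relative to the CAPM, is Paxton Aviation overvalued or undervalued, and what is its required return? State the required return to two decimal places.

MRP = 11.6% − 3.0% = 8.60%
Required return = R_f + β·MRP = 3.0% + 1.20 × 8.6% = 13.32%
Forecast 11.21% < required 13.32% → the stock plots below the SML → overvalued.

Overvalued; required return 13.32%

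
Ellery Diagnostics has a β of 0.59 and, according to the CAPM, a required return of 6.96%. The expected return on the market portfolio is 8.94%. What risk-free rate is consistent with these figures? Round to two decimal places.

E(R) = R_f + β(E(R_m) − R_f) = R_f(1 − β) + β·E(R_m)
6.96% = R_f × (1 − 0.59) + 0.59 × 8.94%
6.96% = R_f × 0.41 + 5.2746%
R_f = (6.96% − 5.2746%) / 0.41 = 4.11%

4.11%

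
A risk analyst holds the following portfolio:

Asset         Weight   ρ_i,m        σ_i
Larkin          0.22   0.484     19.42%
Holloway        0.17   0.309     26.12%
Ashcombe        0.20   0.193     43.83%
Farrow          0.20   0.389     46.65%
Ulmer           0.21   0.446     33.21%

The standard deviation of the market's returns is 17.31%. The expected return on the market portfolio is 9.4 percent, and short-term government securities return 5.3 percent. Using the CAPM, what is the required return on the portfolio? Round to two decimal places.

8.11%

β_Larkin = 0.484 × 19.42% / 17.31% = 0.5430
β_Holloway = 0.309 × 26.12% / 17.31% = 0.4663
β_Ashcombe = 0.193 × 43.83% / 17.31% = 0.4887
β_Farrow = 0.389 × 46.65% / 17.31% = 1.0483
β_Ulmer = 0.446 × 33.21% / 17.31% = 0.8557
β_P = Σ w_i β_i = 0.22×0.5430 + 0.17×0.4663 + 0.20×0.4887 + 0.20×1.0483 + 0.21×0.8557 = 0.6858
MRP = 9.4% − 5.3% = 4.10%
E(R_P) = R_f + β_P × MRP = 5.3% + 0.6858 × 4.1% = 8.11%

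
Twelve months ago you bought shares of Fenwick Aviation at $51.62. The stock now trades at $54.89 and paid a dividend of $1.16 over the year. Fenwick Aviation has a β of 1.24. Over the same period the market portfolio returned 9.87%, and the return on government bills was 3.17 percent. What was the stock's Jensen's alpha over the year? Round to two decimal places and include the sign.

-2.90%

Realised HPR = (P1 + D1 − P0) / P0 = (54.89 + 1.16 − 51.62) / 51.62 = 4.43 / 51.62 = 8.5819%
MRP = 9.87% − 3.17% = 6.70%
CAPM required = R_f + β·MRP = 3.17% + 1.24 × 6.70% = 11.4780%
α = realised − required = 8.5819% − 11.4780% = -2.90%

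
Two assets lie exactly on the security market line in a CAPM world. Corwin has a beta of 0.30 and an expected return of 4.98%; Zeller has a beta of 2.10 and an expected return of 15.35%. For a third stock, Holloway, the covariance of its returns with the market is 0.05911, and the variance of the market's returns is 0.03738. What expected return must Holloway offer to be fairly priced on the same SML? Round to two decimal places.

12.36%

MRP = (15.35% − 4.98%) / (2.10 − 0.30) = 5.7611%
R_f = 4.98% − 0.30 × 5.7611% = 3.2517%
β_Holloway = Cov / Var(R_m) = 0.05911 / 0.03738 = 1.5813
E(R_Holloway) = R_f + β × MRP = 3.2517% + 1.5813 × 5.7611% = 12.36%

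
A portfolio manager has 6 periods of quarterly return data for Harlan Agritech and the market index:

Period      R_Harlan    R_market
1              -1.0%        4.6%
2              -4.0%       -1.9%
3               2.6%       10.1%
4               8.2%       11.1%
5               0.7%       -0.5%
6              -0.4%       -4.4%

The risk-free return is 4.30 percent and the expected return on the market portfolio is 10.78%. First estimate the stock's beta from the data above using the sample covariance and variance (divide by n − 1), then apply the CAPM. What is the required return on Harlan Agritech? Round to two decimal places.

Mean R_i = (-1.0 − 4.0 + 2.6 + 8.2 + 0.7 − 0.4) / 6 = 1.0167%
Mean R_m = (4.6 − 1.9 + 10.1 + 11.1 − 0.5 − 4.4) / 6 = 3.1667%
Σ(R_i − R̄_i)(R_m − R̄_m) = 102.3733  ⇒  Cov = 102.3733 / 5 = 20.4747
Σ(R_m − R̄_m)² = 209.4333  ⇒  Var(R_m) = 209.4333 / 5 = 41.8867
β = Cov / Var(R_m) = 20.4747 / 41.8867 = 0.4888
MRP = 10.78% − 4.30% = 6.48%
E(R) = R_f + β × MRP = 4.30% + 0.4888 × 6.48% = 7.47%

7.47%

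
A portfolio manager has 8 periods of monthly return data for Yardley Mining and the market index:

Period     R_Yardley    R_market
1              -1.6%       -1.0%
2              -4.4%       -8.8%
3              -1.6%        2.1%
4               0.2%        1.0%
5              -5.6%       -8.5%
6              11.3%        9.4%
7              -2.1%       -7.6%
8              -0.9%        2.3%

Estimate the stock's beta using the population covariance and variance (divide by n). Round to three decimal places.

Mean R_i = (-1.6 − 4.4 − 1.6 + 0.2 − 5.6 + 11.3 − 2.1 − 0.9) / 8 = -0.5875%
Mean R_m = (-1.0 − 8.8 + 2.1 + 1.0 − 8.5 + 9.4 − 7.6 + 2.3) / 8 = -1.3875%
Σ(R_i − R̄_i)(R_m − R̄_m) = 198.3488  ⇒  Cov = 198.3488 / 8 = 24.7936
Σ(R_m − R̄_m)² = 292.1088  ⇒  Var(R_m) = 292.1088 / 8 = 36.5136
β = Cov / Var(R_m) = 24.7936 / 36.5136 = 0.6790

0.679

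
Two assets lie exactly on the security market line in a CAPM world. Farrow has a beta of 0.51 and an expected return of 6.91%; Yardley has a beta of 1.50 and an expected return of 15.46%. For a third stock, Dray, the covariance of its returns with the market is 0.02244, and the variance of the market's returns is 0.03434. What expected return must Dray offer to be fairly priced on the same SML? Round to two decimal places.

MRP = (15.46% − 6.91%) / (1.50 − 0.51) = 8.6364%
R_f = 6.91% − 0.51 × 8.6364% = 2.5054%
β_Dray = Cov / Var(R_m) = 0.02244 / 0.03434 = 0.6535
E(R_Dray) = R_f + β × MRP = 2.5054% + 0.6535 × 8.6364% = 8.15%

8.15%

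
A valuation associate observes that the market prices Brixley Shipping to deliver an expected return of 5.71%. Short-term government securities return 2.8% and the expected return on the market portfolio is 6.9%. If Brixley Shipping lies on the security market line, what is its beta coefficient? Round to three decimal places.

MRP = 6.9% − 2.8% = 4.10%
β = (E(R) − R_f) / MRP = (5.71% − 2.8%) / 4.1% = 2.91% / 4.1% = 0.710

0.710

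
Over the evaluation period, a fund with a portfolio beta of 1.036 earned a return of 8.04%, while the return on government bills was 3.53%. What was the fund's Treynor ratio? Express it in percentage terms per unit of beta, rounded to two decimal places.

Treynor = (R_P − R_f) / β_P = (8.04% − 3.53%) / 1.0360 = 4.51% / 1.0360 = 4.35%

4.35%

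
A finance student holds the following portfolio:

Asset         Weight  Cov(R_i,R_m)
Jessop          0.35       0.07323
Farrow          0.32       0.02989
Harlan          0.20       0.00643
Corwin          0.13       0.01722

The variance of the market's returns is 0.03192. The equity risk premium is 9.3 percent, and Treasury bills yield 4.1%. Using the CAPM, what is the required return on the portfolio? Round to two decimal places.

β_Jessop = 0.07323 / 0.03192 = 2.2942
β_Farrow = 0.02989 / 0.03192 = 0.9364
β_Harlan = 0.00643 / 0.03192 = 0.2014
β_Corwin = 0.01722 / 0.03192 = 0.5395
β_P = Σ w_i β_i = 0.35×2.2942 + 0.32×0.9364 + 0.20×0.2014 + 0.13×0.5395 = 1.2130
E(R_P) = R_f + β_P × MRP = 4.1% + 1.2130 × 9.3% = 15.38%

15.38%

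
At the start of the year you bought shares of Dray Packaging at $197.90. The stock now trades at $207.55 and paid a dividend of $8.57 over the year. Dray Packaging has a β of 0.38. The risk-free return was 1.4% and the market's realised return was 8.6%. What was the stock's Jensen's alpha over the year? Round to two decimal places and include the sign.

+5.07%

Realised HPR = (P1 + D1 − P0) / P0 = (207.55 + 8.57 − 197.90) / 197.90 = 18.22 / 197.90 = 9.2067%
MRP = 8.6% − 1.4% = 7.20%
CAPM required = R_f + β·MRP = 1.4% + 0.38 × 7.2% = 4.1360%
α = realised − required = 9.2067% − 4.1360% = +5.07%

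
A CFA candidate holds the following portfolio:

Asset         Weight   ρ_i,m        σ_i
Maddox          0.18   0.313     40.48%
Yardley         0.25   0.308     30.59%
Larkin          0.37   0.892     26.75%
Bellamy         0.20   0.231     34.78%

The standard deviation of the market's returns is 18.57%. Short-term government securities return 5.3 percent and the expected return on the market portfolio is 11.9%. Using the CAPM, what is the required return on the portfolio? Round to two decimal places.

10.66%

β_Maddox = 0.313 × 40.48% / 18.57% = 0.6823
β_Yardley = 0.308 × 30.59% / 18.57% = 0.5074
β_Larkin = 0.892 × 26.75% / 18.57% = 1.2849
β_Bellamy = 0.231 × 34.78% / 18.57% = 0.4326
β_P = Σ w_i β_i = 0.18×0.6823 + 0.25×0.5074 + 0.37×1.2849 + 0.20×0.4326 = 0.8116
MRP = 11.9% − 5.3% = 6.60%
E(R_P) = R_f + β_P × MRP = 5.3% + 0.8116 × 6.6% = 10.66%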